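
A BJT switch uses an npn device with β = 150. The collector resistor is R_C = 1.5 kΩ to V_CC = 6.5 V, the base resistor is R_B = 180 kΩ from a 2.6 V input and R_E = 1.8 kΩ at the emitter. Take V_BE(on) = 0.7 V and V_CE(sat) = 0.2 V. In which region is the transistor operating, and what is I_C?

active; I_C ≈ 0.63 mA

Assume active. Base-emitter loop: I_B = (V_BB − V_BE)/(R_B + (β+1)R_E) = (2.6 − 0.7)/(180 + 151×1.8) = 0.00421 mA.
I_C = β·I_B = 150×0.00421 = 0.631 mA.
V_CE = V_CC − I_C·R_C − I_E·R_E = 6.5 − 0.631×1.5 − 0.635×1.8 = 4.41 V > V_CE(sat), so the active-region assumption holds.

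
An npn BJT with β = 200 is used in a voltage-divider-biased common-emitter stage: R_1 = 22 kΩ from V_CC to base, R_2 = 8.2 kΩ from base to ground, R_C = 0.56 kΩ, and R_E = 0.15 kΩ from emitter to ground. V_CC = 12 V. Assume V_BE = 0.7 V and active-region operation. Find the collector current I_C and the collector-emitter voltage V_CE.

I_C ≈ 14 mA, V_CE ≈ 1.9 V

Thevenize the base divider: V_Th = V_CC·R_2/(R_1+R_2) = 12×8.2/30.2 = 3.26 V, R_Th = R_1‖R_2 = 5.97 kΩ.
Base-emitter loop: V_Th = I_B·R_Th + V_BE + (β+1)I_B·R_E, so I_B = (3.26 − 0.7) / (5.97 + 201×0.15) = 0.0708 mA.
I_C = β·I_B = 200×0.0708 = 14.2 mA, and I_E = (β+1)I_B = 14.2 mA.
V_CE = V_CC − I_C·R_C − I_E·R_E = 12 − 14.2×0.56 − 14.2×0.15 = 1.93 V.
V_CE = 1.93 V > 0.2 V confirms active-region operation.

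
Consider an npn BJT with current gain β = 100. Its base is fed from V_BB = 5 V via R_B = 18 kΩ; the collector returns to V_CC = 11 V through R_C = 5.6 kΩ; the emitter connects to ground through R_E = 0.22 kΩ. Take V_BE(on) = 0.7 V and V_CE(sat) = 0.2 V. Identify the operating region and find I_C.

saturation; I_C ≈ 1.8 mA

Assume active: I_B = (5 − 0.7)/(18 + 101×0.22) = 0.107 mA, I_C = β·I_B = 10.7 mA.
Then V_CE = 11 − 10.7×5.6 − 10.8×0.22 = -51.2 V < 0.2 V — the active assumption fails.
Re-solve with V_CE = 0.2 V. KCL at the emitter: V_E/R_E = (V_BB−0.7−V_E)/R_B + (V_CC−0.2−V_E)/R_C, giving V_E = 0.453 V.
I_C = (V_CC − 0.2 − V_E)/R_C = (10.8 − 0.453)/5.6 = 1.85 mA.
Check: I_B = (4.3 − 0.453)/18 = 0.214 mA, and β·I_B = 21.4 mA > I_C, confirming saturation.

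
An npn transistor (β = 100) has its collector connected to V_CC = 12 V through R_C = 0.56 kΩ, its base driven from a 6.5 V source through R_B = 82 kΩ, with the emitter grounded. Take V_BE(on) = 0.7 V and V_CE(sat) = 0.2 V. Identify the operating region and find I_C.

Assume active. Base-emitter loop: I_B = (V_BB − V_BE)/R_B = (6.5 − 0.7)/82 = 0.0707 mA.
I_C = β·I_B = 100×0.0707 = 7.07 mA.
V_CE = V_CC − I_C·R_C = 12 − 7.07×0.56 = 8.04 V > V_CE(sat), so the active-region assumption holds.

active; I_C ≈ 7.1 mA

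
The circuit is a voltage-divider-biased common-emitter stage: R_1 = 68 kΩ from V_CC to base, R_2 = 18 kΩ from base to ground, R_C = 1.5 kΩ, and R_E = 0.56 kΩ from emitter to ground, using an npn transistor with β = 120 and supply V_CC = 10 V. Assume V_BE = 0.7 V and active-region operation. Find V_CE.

Thevenize the base divider: V_Th = V_CC·R_2/(R_1+R_2) = 10×18/86 = 2.09 V, R_Th = R_1‖R_2 = 14.2 kΩ.
Base-emitter loop: V_Th = I_B·R_Th + V_BE + (β+1)I_B·R_E, so I_B = (2.09 − 0.7) / (14.2 + 121×0.56) = 0.017 mA.
I_C = β·I_B = 120×0.017 = 2.04 mA, and I_E = (β+1)I_B = 2.06 mA.
V_CE = V_CC − I_C·R_C − I_E·R_E = 10 − 2.04×1.5 − 2.06×0.56 = 5.79 V.
V_CE = 5.79 V > 0.2 V confirms active-region operation.

V_CE ≈ 5.8 V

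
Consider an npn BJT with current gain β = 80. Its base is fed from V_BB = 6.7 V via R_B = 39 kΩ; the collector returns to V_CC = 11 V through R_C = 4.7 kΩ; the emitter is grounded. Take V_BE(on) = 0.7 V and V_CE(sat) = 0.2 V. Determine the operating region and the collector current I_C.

saturation; I_C ≈ 2.3 mA

Assume active: I_B = (6.7 − 0.7)/39 = 0.154 mA, giving I_C = β·I_B = 12.3 mA.
But then V_CE = 11 − 12.3×4.7 = -46.8 V < V_CE(sat) = 0.2 V — impossible in the active region.
So the transistor is saturated. With V_CE = 0.2 V, I_C = (V_CC − 0.2)/R_C = 10.8/4.7 = 2.3 mA.
Check: β·I_B = 12.3 mA > I_C = 2.3 mA, confirming saturation.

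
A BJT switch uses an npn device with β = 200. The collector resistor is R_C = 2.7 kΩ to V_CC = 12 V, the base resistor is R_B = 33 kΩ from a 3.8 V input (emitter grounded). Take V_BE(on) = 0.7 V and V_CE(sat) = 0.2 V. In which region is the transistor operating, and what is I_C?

saturation; I_C ≈ 4.4 mA

Assume active: I_B = (3.8 − 0.7)/33 = 0.0939 mA, giving I_C = β·I_B = 18.8 mA.
But then V_CE = 12 − 18.8×2.7 = -38.7 V < V_CE(sat) = 0.2 V — impossible in the active region.
So the transistor is saturated. With V_CE = 0.2 V, I_C = (V_CC − 0.2)/R_C = 11.8/2.7 = 4.37 mA.
Check: β·I_B = 18.8 mA > I_C = 4.37 mA, confirming saturation.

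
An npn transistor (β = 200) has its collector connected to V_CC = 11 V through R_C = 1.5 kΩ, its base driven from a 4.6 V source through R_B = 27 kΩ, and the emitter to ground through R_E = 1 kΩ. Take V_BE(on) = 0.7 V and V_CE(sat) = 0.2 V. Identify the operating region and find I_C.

active; I_C ≈ 3.4 mA

Assume active. Base-emitter loop: I_B = (V_BB − V_BE)/(R_B + (β+1)R_E) = (4.6 − 0.7)/(27 + 201×1) = 0.0171 mA.
I_C = β·I_B = 200×0.0171 = 3.42 mA.
V_CE = V_CC − I_C·R_C − I_E·R_E = 11 − 3.42×1.5 − 3.44×1 = 2.43 V > V_CE(sat), so the active-region assumption holds.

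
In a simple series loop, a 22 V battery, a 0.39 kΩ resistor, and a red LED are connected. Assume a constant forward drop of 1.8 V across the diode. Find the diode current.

I ≈ 52 mA

KVL around the loop: 22 = V_D + I·R = 1.8 + I × 0.39 kΩ.
So I = (22 − 1.8) / 0.39 kΩ = 20.2 / 0.39 = 51.8 mA.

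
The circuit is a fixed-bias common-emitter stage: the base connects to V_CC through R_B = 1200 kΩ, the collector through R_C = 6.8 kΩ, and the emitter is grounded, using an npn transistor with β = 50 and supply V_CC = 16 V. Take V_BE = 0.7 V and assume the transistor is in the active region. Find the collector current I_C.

I_C ≈ 0.64 mA

Base loop: V_CC = I_B·R_B + V_BE, so I_B = (16 − 0.7)/1200 kΩ = 0.0128 mA.
In the active region I_C = β·I_B = 50 × 0.0128 = 0.638 mA.
Collector loop: V_CE = V_CC − I_C·R_C = 16 − 0.638×6.8 = 11.7 V.
Since V_CE = 11.7 V > V_CE(sat) ≈ 0.2 V, the transistor is in the active region as assumed.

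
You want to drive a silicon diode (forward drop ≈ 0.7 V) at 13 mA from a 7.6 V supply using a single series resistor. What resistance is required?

R ≈ 0.53 kΩ

The resistor drops V_S − V_D = 7.6 − 0.7 = 6.9 V at 13 mA.
R = 6.9 V / 13 mA = 0.531 kΩ.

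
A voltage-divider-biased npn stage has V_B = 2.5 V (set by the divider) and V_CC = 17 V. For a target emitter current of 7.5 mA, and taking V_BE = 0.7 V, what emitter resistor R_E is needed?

R_E ≈ 0.24 kΩ

V_E = V_B − V_BE = 2.5 − 0.7 = 1.8 V.
R_E = V_E / I_E = 1.8 / 7.5 = 0.24 kΩ.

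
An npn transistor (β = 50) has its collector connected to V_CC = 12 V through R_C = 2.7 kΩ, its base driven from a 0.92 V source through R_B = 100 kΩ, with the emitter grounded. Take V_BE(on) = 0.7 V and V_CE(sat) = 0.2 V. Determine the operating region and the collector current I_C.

active; I_C ≈ 0.11 mA

Assume active. Base-emitter loop: I_B = (V_BB − V_BE)/R_B = (0.92 − 0.7)/100 = 0.0022 mA.
I_C = β·I_B = 50×0.0022 = 0.11 mA.
V_CE = V_CC − I_C·R_C = 12 − 0.11×2.7 = 11.7 V > V_CE(sat), so the active-region assumption holds.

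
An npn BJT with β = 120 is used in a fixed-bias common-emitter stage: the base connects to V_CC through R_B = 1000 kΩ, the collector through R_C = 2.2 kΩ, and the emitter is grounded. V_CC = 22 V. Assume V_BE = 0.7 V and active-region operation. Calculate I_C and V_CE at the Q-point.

Base loop: V_CC = I_B·R_B + V_BE, so I_B = (22 − 0.7)/1000 kΩ = 0.0213 mA.
In the active region I_C = β·I_B = 120 × 0.0213 = 2.56 mA.
Collector loop: V_CE = V_CC − I_C·R_C = 22 − 2.56×2.2 = 16.4 V.
Since V_CE = 16.4 V > V_CE(sat) ≈ 0.2 V, the transistor is in the active region as assumed.

I_C ≈ 2.6 mA, V_CE ≈ 16 V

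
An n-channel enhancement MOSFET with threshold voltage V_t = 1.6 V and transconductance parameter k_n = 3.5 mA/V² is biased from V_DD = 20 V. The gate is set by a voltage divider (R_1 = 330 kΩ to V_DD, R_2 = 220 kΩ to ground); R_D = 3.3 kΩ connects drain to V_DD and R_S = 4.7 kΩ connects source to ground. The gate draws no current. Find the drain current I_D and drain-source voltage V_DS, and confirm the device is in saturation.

V_G = V_DD·R_2/(R_1+R_2) = 20×220/550 = 8 V.
Assume saturation: I_D = (k_n/2)(V_GS − V_t)² with V_GS = V_G − I_D·R_S = 8 − 4.7·I_D.
Substituting gives 38.7·I_D² − 106·I_D + 71.7 = 0, with roots I_D = 1.19 or 1.56 mA.
The root I_D = 1.56 mA gives V_GS = 0.655 V ≤ V_t, so take I_D = 1.19 mA.
Then V_GS = 2.42 V and V_DS = V_DD − I_D(R_D+R_S) = 20 − 1.19×8 = 10.5 V.
Saturation requires V_DS ≥ V_GS − V_t = 0.823 V; 10.5 ≥ 0.823 ✓.

I_D ≈ 1.2 mA, V_DS ≈ 11 V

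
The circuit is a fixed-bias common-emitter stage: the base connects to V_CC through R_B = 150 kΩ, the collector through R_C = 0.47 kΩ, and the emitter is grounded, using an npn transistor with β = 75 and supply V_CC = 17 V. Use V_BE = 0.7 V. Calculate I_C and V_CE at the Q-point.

I_C ≈ 8.2 mA, V_CE ≈ 13 V

Base loop: V_CC = I_B·R_B + V_BE, so I_B = (17 − 0.7)/150 kΩ = 0.109 mA.
In the active region I_C = β·I_B = 75 × 0.109 = 8.15 mA.
Collector loop: V_CE = V_CC − I_C·R_C = 17 − 8.15×0.47 = 13.2 V.
Since V_CE = 13.2 V > V_CE(sat) ≈ 0.2 V, the transistor is in the active region as assumed.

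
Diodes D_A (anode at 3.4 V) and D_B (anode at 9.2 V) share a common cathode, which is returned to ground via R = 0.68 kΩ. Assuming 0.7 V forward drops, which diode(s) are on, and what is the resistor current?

Assume both conduct. Then node N would need to be at both 3.4−0.7 = 2.7 V and 9.2−0.7 = 8.5 V, which is impossible.
Assume only D_B conducts: V_N = 9.2 − 0.7 = 8.5 V, so I_R = 8.5/0.68 = 12.5 mA.
Check D_A: its anode-to-cathode voltage is 3.4 − 8.5 = -5.1 V < 0.7 V, so it is off. The assumption is consistent.

Only D_B conducts; I_R ≈ 12 mA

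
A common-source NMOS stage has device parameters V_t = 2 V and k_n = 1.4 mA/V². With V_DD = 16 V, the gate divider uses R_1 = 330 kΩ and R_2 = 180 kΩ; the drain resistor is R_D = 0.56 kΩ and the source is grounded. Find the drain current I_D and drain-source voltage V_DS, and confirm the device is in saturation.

I_D ≈ 9.3 mA, V_DS ≈ 11 V

V_G = V_DD·R_2/(R_1+R_2) = 16×180/510 = 5.65 V. With the source grounded, V_GS = V_G = 5.65 V.
Assume saturation: I_D = (k_n/2)(V_GS − V_t)² = (1.4/2)×(5.65 − 2)² = 0.7×3.65² = 9.31 mA.
V_DS = V_DD − I_D·R_D = 16 − 9.31×0.56 = 10.8 V.
Saturation requires V_DS ≥ V_GS − V_t = 3.65 V; 10.8 ≥ 3.65 ✓.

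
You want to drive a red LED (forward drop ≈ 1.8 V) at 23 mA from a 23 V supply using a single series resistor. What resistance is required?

The resistor drops V_S − V_D = 23 − 1.8 = 21.2 V at 23 mA.
R = 21.2 V / 23 mA = 0.922 kΩ.

R ≈ 0.92 kΩ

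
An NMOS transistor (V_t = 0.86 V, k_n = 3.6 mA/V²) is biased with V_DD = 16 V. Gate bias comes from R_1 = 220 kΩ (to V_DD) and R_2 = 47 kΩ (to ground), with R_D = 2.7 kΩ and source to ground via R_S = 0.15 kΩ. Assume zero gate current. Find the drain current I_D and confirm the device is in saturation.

I_D ≈ 3.6 mA

V_G = V_DD·R_2/(R_1+R_2) = 16×47/267 = 2.82 V.
Assume saturation: I_D = (k_n/2)(V_GS − V_t)² with V_GS = V_G − I_D·R_S = 2.82 − 0.15·I_D.
Substituting gives 0.0405·I_D² − 2.06·I_D + 6.89 = 0, with roots I_D = 3.61 or 47.2 mA.
The root I_D = 47.2 mA gives V_GS = -4.26 V ≤ V_t, so take I_D = 3.61 mA.
Then V_GS = 2.28 V and V_DS = V_DD − I_D(R_D+R_S) = 16 − 3.61×2.85 = 5.72 V.
Saturation requires V_DS ≥ V_GS − V_t = 1.42 V; 5.72 ≥ 1.42 ✓.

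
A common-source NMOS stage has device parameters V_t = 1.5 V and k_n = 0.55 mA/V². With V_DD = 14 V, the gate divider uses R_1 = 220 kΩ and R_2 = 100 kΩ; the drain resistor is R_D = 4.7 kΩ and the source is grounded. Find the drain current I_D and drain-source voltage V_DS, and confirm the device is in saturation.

I_D ≈ 2.3 mA, V_DS ≈ 3.3 V

V_G = V_DD·R_2/(R_1+R_2) = 14×100/320 = 4.38 V. With the source grounded, V_GS = V_G = 4.38 V.
Assume saturation: I_D = (k_n/2)(V_GS − V_t)² = (0.55/2)×(4.38 − 1.5)² = 0.275×2.88² = 2.27 mA.
V_DS = V_DD − I_D·R_D = 14 − 2.27×4.7 = 3.32 V.
Saturation requires V_DS ≥ V_GS − V_t = 2.88 V; 3.32 ≥ 2.88 ✓.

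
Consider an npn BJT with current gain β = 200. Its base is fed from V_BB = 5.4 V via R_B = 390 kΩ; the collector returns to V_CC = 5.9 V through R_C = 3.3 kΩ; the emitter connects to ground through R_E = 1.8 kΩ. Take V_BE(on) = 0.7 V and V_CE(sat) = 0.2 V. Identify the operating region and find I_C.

saturation; I_C ≈ 1.1 mA

Assume active: I_B = (5.4 − 0.7)/(390 + 201×1.8) = 0.00625 mA, I_C = β·I_B = 1.25 mA.
Then V_CE = 5.9 − 1.25×3.3 − 1.26×1.8 = -0.488 V < 0.2 V — the active assumption fails.
Re-solve with V_CE = 0.2 V. KCL at the emitter: V_E/R_E = (V_BB−0.7−V_E)/R_B + (V_CC−0.2−V_E)/R_C, giving V_E = 2.02 V.
I_C = (V_CC − 0.2 − V_E)/R_C = (5.7 − 2.02)/3.3 = 1.12 mA.
Check: I_B = (4.7 − 2.02)/390 = 0.00687 mA, and β·I_B = 1.37 mA > I_C, confirming saturation.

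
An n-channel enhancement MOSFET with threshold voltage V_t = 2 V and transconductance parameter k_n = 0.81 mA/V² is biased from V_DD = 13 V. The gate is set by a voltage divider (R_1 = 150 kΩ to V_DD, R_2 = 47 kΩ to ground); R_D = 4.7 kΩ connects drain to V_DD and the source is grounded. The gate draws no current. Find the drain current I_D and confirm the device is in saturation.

V_G = V_DD·R_2/(R_1+R_2) = 13×47/197 = 3.1 V. With the source grounded, V_GS = V_G = 3.1 V.
Assume saturation: I_D = (k_n/2)(V_GS − V_t)² = (0.81/2)×(3.1 − 2)² = 0.405×1.1² = 0.491 mA.
V_DS = V_DD − I_D·R_D = 13 − 0.491×4.7 = 10.7 V.
Saturation requires V_DS ≥ V_GS − V_t = 1.1 V; 10.7 ≥ 1.1 ✓.

I_D ≈ 0.49 mA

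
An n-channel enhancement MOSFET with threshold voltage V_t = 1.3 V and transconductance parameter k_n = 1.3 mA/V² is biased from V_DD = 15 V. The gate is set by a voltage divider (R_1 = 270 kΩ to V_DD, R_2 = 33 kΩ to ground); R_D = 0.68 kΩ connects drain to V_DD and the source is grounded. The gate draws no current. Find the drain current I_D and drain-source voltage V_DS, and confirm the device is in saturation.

I_D ≈ 0.072 mA, V_DS ≈ 15 V

V_G = V_DD·R_2/(R_1+R_2) = 15×33/303 = 1.63 V. With the source grounded, V_GS = V_G = 1.63 V.
Assume saturation: I_D = (k_n/2)(V_GS − V_t)² = (1.3/2)×(1.63 − 1.3)² = 0.65×0.334² = 0.0724 mA.
V_DS = V_DD − I_D·R_D = 15 − 0.0724×0.68 = 15 V.
Saturation requires V_DS ≥ V_GS − V_t = 0.334 V; 15 ≥ 0.334 ✓.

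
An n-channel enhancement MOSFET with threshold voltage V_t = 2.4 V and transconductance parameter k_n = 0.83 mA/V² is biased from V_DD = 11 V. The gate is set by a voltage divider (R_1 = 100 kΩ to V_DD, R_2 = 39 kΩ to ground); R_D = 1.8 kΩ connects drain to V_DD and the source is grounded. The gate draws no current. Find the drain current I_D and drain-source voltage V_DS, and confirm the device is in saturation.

I_D ≈ 0.2 mA, V_DS ≈ 11 V

V_G = V_DD·R_2/(R_1+R_2) = 11×39/139 = 3.09 V. With the source grounded, V_GS = V_G = 3.09 V.
Assume saturation: I_D = (k_n/2)(V_GS − V_t)² = (0.83/2)×(3.09 − 2.4)² = 0.415×0.686² = 0.195 mA.
V_DS = V_DD − I_D·R_D = 11 − 0.195×1.8 = 10.6 V.
Saturation requires V_DS ≥ V_GS − V_t = 0.686 V; 10.6 ≥ 0.686 ✓.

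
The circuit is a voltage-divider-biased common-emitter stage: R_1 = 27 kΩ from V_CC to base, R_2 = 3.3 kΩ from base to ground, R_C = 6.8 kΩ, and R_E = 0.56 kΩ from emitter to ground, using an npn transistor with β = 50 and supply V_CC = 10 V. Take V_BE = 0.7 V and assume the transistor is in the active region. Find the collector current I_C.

Thevenize the base divider: V_Th = V_CC·R_2/(R_1+R_2) = 10×3.3/30.3 = 1.09 V, R_Th = R_1‖R_2 = 2.94 kΩ.
Base-emitter loop: V_Th = I_B·R_Th + V_BE + (β+1)I_B·R_E, so I_B = (1.09 − 0.7) / (2.94 + 51×0.56) = 0.0124 mA.
I_C = β·I_B = 50×0.0124 = 0.618 mA, and I_E = (β+1)I_B = 0.63 mA.
V_CE = V_CC − I_C·R_C − I_E·R_E = 10 − 0.618×6.8 − 0.63×0.56 = 5.45 V.
V_CE = 5.45 V > 0.2 V confirms active-region operation.

I_C ≈ 0.62 mA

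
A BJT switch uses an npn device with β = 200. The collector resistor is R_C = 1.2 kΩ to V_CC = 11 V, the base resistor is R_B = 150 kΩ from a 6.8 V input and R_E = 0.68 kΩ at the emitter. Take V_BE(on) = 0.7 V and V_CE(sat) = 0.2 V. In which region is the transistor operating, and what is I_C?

active; I_C ≈ 4.3 mA

Assume active. Base-emitter loop: I_B = (V_BB − V_BE)/(R_B + (β+1)R_E) = (6.8 − 0.7)/(150 + 201×0.68) = 0.0213 mA.
I_C = β·I_B = 200×0.0213 = 4.26 mA.
V_CE = V_CC − I_C·R_C − I_E·R_E = 11 − 4.26×1.2 − 4.28×0.68 = 2.98 V > V_CE(sat), so the active-region assumption holds.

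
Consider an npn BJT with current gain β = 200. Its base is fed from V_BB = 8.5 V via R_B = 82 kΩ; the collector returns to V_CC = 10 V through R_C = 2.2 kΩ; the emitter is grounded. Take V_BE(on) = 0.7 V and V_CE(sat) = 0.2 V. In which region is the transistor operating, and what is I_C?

saturation; I_C ≈ 4.5 mA

Assume active: I_B = (8.5 − 0.7)/82 = 0.0951 mA, giving I_C = β·I_B = 19 mA.
But then V_CE = 10 − 19×2.2 = -31.9 V < V_CE(sat) = 0.2 V — impossible in the active region.
So the transistor is saturated. With V_CE = 0.2 V, I_C = (V_CC − 0.2)/R_C = 9.8/2.2 = 4.45 mA.
Check: β·I_B = 19 mA > I_C = 4.45 mA, confirming saturation.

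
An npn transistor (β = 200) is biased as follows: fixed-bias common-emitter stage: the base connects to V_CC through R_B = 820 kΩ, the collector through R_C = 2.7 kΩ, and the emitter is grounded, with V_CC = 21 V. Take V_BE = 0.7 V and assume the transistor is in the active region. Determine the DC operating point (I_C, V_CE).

Base loop: V_CC = I_B·R_B + V_BE, so I_B = (21 − 0.7)/820 kΩ = 0.0248 mA.
In the active region I_C = β·I_B = 200 × 0.0248 = 4.95 mA.
Collector loop: V_CE = V_CC − I_C·R_C = 21 − 4.95×2.7 = 7.63 V.
Since V_CE = 7.63 V > V_CE(sat) ≈ 0.2 V, the transistor is in the active region as assumed.

I_C ≈ 5 mA, V_CE ≈ 7.6 V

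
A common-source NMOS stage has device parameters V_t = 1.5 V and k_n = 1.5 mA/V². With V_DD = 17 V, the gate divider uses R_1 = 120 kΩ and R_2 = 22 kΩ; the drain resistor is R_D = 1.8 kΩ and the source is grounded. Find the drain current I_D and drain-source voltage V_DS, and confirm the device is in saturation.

I_D ≈ 0.96 mA, V_DS ≈ 15 V

V_G = V_DD·R_2/(R_1+R_2) = 17×22/142 = 2.63 V. With the source grounded, V_GS = V_G = 2.63 V.
Assume saturation: I_D = (k_n/2)(V_GS − V_t)² = (1.5/2)×(2.63 − 1.5)² = 0.75×1.13² = 0.964 mA.
V_DS = V_DD − I_D·R_D = 17 − 0.964×1.8 = 15.3 V.
Saturation requires V_DS ≥ V_GS − V_t = 1.13 V; 15.3 ≥ 1.13 ✓.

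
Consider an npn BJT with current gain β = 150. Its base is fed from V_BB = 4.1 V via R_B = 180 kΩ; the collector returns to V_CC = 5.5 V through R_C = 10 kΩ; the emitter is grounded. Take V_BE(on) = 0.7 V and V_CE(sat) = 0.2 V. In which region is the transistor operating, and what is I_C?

saturation; I_C ≈ 0.53 mA

Assume active: I_B = (4.1 − 0.7)/180 = 0.0189 mA, giving I_C = β·I_B = 2.83 mA.
But then V_CE = 5.5 − 2.83×10 = -22.8 V < V_CE(sat) = 0.2 V — impossible in the active region.
So the transistor is saturated. With V_CE = 0.2 V, I_C = (V_CC − 0.2)/R_C = 5.3/10 = 0.53 mA.
Check: β·I_B = 2.83 mA > I_C = 0.53 mA, confirming saturation.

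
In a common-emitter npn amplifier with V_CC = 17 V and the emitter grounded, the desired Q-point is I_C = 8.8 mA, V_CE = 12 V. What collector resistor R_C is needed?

R_C ≈ 0.57 kΩ

Collector loop: V_CC = I_C·R_C + V_CE.
R_C = (V_CC − V_CE)/I_C = (17 − 12)/8.8 = 0.568 kΩ.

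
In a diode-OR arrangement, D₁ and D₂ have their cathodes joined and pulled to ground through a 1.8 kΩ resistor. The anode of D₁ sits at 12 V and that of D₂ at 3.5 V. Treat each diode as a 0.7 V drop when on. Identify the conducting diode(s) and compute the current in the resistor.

Only D₁ conducts; I_R ≈ 6.3 mA

Assume both conduct. Then node N would need to be at both 12−0.7 = 11.3 V and 3.5−0.7 = 2.8 V, which is impossible.
Assume only D₁ conducts: V_N = 12 − 0.7 = 11.3 V, so I_R = 11.3/1.8 = 6.28 mA.
Check D₂: its anode-to-cathode voltage is 3.5 − 11.3 = -7.8 V < 0.7 V, so it is off. The assumption is consistent.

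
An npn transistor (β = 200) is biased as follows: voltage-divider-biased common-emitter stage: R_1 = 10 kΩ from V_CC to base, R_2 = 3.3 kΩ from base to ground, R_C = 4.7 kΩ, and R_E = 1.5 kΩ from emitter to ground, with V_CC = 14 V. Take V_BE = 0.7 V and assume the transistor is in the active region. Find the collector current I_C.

Thevenize the base divider: V_Th = V_CC·R_2/(R_1+R_2) = 14×3.3/13.3 = 3.47 V, R_Th = R_1‖R_2 = 2.48 kΩ.
Base-emitter loop: V_Th = I_B·R_Th + V_BE + (β+1)I_B·R_E, so I_B = (3.47 − 0.7) / (2.48 + 201×1.5) = 0.00912 mA.
I_C = β·I_B = 200×0.00912 = 1.82 mA, and I_E = (β+1)I_B = 1.83 mA.
V_CE = V_CC − I_C·R_C − I_E·R_E = 14 − 1.82×4.7 − 1.83×1.5 = 2.67 V.
V_CE = 2.67 V > 0.2 V confirms active-region operation.

I_C ≈ 1.8 mA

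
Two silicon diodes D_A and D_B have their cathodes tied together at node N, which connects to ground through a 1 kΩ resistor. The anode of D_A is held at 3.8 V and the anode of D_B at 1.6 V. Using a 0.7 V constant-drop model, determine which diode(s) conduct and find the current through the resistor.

Only D_A conducts; I_R ≈ 3.1 mA

Assume both conduct. Then node N would need to be at both 3.8−0.7 = 3.1 V and 1.6−0.7 = 0.9 V, which is impossible.
Assume only D_A conducts: V_N = 3.8 − 0.7 = 3.1 V, so I_R = 3.1/1 = 3.1 mA.
Check D_B: its anode-to-cathode voltage is 1.6 − 3.1 = -1.5 V < 0.7 V, so it is off. The assumption is consistent.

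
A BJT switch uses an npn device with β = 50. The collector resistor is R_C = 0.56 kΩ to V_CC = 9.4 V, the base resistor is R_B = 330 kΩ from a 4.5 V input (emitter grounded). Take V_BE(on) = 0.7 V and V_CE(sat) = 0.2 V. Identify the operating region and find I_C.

active; I_C ≈ 0.58 mA

Assume active. Base-emitter loop: I_B = (V_BB − V_BE)/R_B = (4.5 − 0.7)/330 = 0.0115 mA.
I_C = β·I_B = 50×0.0115 = 0.576 mA.
V_CE = V_CC − I_C·R_C = 9.4 − 0.576×0.56 = 9.08 V > V_CE(sat), so the active-region assumption holds.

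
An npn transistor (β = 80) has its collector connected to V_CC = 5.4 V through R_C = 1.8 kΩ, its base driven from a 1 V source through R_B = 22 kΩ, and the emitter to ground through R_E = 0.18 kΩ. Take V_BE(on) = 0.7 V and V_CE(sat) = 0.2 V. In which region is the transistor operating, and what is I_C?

Assume active. Base-emitter loop: I_B = (V_BB − V_BE)/(R_B + (β+1)R_E) = (1 − 0.7)/(22 + 81×0.18) = 0.0082 mA.
I_C = β·I_B = 80×0.0082 = 0.656 mA.
V_CE = V_CC − I_C·R_C − I_E·R_E = 5.4 − 0.656×1.8 − 0.664×0.18 = 4.1 V > V_CE(sat), so the active-region assumption holds.

active; I_C ≈ 0.66 mA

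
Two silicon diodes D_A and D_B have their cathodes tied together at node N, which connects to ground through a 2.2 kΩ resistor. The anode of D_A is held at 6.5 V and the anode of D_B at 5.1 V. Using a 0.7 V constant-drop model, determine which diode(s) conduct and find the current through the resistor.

Only D_A conducts; I_R ≈ 2.6 mA

Assume both conduct. Then node N would need to be at both 6.5−0.7 = 5.8 V and 5.1−0.7 = 4.4 V, which is impossible.
Assume only D_A conducts: V_N = 6.5 − 0.7 = 5.8 V, so I_R = 5.8/2.2 = 2.64 mA.
Check D_B: its anode-to-cathode voltage is 5.1 − 5.8 = -0.7 V < 0.7 V, so it is off. The assumption is consistent.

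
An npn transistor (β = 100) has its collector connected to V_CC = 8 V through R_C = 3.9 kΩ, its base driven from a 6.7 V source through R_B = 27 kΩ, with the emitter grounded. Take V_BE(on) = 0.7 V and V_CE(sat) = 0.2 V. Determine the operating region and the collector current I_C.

saturation; I_C ≈ 2 mA

Assume active: I_B = (6.7 − 0.7)/27 = 0.222 mA, giving I_C = β·I_B = 22.2 mA.
But then V_CE = 8 − 22.2×3.9 = -78.7 V < V_CE(sat) = 0.2 V — impossible in the active region.
So the transistor is saturated. With V_CE = 0.2 V, I_C = (V_CC − 0.2)/R_C = 7.8/3.9 = 2 mA.
Check: β·I_B = 22.2 mA > I_C = 2 mA, confirming saturation.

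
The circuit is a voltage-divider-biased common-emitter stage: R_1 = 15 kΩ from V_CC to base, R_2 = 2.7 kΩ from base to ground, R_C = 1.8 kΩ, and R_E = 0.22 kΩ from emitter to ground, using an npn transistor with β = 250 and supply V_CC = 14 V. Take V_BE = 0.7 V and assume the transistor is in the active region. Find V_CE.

V_CE ≈ 1.4 V

Thevenize the base divider: V_Th = V_CC·R_2/(R_1+R_2) = 14×2.7/17.7 = 2.14 V, R_Th = R_1‖R_2 = 2.29 kΩ.
Base-emitter loop: V_Th = I_B·R_Th + V_BE + (β+1)I_B·R_E, so I_B = (2.14 − 0.7) / (2.29 + 251×0.22) = 0.025 mA.
I_C = β·I_B = 250×0.025 = 6.24 mA, and I_E = (β+1)I_B = 6.27 mA.
V_CE = V_CC − I_C·R_C − I_E·R_E = 14 − 6.24×1.8 − 6.27×0.22 = 1.39 V.
V_CE = 1.39 V > 0.2 V confirms active-region operation.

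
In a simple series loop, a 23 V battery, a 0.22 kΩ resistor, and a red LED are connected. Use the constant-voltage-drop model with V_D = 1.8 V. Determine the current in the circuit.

I ≈ 96 mA

KVL around the loop: 23 = V_D + I·R = 1.8 + I × 0.22 kΩ.
So I = (23 − 1.8) / 0.22 kΩ = 21.2 / 0.22 = 96.4 mA.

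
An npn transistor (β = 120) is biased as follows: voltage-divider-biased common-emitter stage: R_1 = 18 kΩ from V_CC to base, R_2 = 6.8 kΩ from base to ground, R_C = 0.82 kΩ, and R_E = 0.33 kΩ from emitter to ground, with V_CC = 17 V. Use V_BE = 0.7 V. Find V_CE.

Thevenize the base divider: V_Th = V_CC·R_2/(R_1+R_2) = 17×6.8/24.8 = 4.66 V, R_Th = R_1‖R_2 = 4.94 kΩ.
Base-emitter loop: V_Th = I_B·R_Th + V_BE + (β+1)I_B·R_E, so I_B = (4.66 − 0.7) / (4.94 + 121×0.33) = 0.0883 mA.
I_C = β·I_B = 120×0.0883 = 10.6 mA, and I_E = (β+1)I_B = 10.7 mA.
V_CE = V_CC − I_C·R_C − I_E·R_E = 17 − 10.6×0.82 − 10.7×0.33 = 4.79 V.
V_CE = 4.79 V > 0.2 V confirms active-region operation.

V_CE ≈ 4.8 V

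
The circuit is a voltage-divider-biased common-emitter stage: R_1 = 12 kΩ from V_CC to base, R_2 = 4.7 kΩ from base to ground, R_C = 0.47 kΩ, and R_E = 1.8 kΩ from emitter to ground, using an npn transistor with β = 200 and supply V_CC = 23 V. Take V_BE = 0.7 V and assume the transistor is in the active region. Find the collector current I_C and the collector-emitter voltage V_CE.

Thevenize the base divider: V_Th = V_CC·R_2/(R_1+R_2) = 23×4.7/16.7 = 6.47 V, R_Th = R_1‖R_2 = 3.38 kΩ.
Base-emitter loop: V_Th = I_B·R_Th + V_BE + (β+1)I_B·R_E, so I_B = (6.47 − 0.7) / (3.38 + 201×1.8) = 0.0158 mA.
I_C = β·I_B = 200×0.0158 = 3.16 mA, and I_E = (β+1)I_B = 3.18 mA.
V_CE = V_CC − I_C·R_C − I_E·R_E = 23 − 3.16×0.47 − 3.18×1.8 = 15.8 V.
V_CE = 15.8 V > 0.2 V confirms active-region operation.

I_C ≈ 3.2 mA, V_CE ≈ 16 V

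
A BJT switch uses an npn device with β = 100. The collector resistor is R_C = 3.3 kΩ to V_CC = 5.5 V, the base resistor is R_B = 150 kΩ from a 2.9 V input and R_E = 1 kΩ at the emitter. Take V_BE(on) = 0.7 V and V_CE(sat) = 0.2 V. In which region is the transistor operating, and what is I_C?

Assume active. Base-emitter loop: I_B = (V_BB − V_BE)/(R_B + (β+1)R_E) = (2.9 − 0.7)/(150 + 101×1) = 0.00876 mA.
I_C = β·I_B = 100×0.00876 = 0.876 mA.
V_CE = V_CC − I_C·R_C − I_E·R_E = 5.5 − 0.876×3.3 − 0.885×1 = 1.72 V > V_CE(sat), so the active-region assumption holds.

active; I_C ≈ 0.88 mA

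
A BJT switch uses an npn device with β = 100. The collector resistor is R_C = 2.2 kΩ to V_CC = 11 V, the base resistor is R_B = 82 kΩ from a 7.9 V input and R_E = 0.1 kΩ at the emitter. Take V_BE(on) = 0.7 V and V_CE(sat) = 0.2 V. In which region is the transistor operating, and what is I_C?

saturation; I_C ≈ 4.7 mA

Assume active: I_B = (7.9 − 0.7)/(82 + 101×0.1) = 0.0782 mA, I_C = β·I_B = 7.82 mA.
Then V_CE = 11 − 7.82×2.2 − 7.9×0.1 = -6.99 V < 0.2 V — the active assumption fails.
Re-solve with V_CE = 0.2 V. KCL at the emitter: V_E/R_E = (V_BB−0.7−V_E)/R_B + (V_CC−0.2−V_E)/R_C, giving V_E = 0.477 V.
I_C = (V_CC − 0.2 − V_E)/R_C = (10.8 − 0.477)/2.2 = 4.69 mA.
Check: I_B = (7.2 − 0.477)/82 = 0.082 mA, and β·I_B = 8.2 mA > I_C, confirming saturation.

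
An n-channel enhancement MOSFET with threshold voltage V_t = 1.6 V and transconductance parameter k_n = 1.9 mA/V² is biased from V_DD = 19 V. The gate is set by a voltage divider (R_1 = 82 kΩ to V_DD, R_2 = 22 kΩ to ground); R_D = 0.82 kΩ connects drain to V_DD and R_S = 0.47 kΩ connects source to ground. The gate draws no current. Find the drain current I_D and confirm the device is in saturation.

V_G = V_DD·R_2/(R_1+R_2) = 19×22/104 = 4.02 V.
Assume saturation: I_D = (k_n/2)(V_GS − V_t)² with V_GS = V_G − I_D·R_S = 4.02 − 0.47·I_D.
Substituting gives 0.21·I_D² − 3.16·I_D + 5.56 = 0, with roots I_D = 2.03 or 13 mA.
The root I_D = 13 mA gives V_GS = -2.1 V ≤ V_t, so take I_D = 2.03 mA.
Then V_GS = 3.06 V and V_DS = V_DD − I_D(R_D+R_S) = 19 − 2.03×1.29 = 16.4 V.
Saturation requires V_DS ≥ V_GS − V_t = 1.46 V; 16.4 ≥ 1.46 ✓.

I_D ≈ 2 mA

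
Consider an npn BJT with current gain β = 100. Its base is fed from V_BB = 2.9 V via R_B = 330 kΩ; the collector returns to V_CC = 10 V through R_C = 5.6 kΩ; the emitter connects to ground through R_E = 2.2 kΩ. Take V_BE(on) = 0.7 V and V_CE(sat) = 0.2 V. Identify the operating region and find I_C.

active; I_C ≈ 0.4 mA

Assume active. Base-emitter loop: I_B = (V_BB − V_BE)/(R_B + (β+1)R_E) = (2.9 − 0.7)/(330 + 101×2.2) = 0.00398 mA.
I_C = β·I_B = 100×0.00398 = 0.398 mA.
V_CE = V_CC − I_C·R_C − I_E·R_E = 10 − 0.398×5.6 − 0.402×2.2 = 6.88 V > V_CE(sat), so the active-region assumption holds.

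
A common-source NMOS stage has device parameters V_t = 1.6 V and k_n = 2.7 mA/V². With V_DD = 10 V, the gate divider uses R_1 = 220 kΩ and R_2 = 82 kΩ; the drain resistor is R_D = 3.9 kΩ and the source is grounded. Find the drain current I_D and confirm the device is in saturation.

I_D ≈ 1.7 mA

V_G = V_DD·R_2/(R_1+R_2) = 10×82/302 = 2.72 V. With the source grounded, V_GS = V_G = 2.72 V.
Assume saturation: I_D = (k_n/2)(V_GS − V_t)² = (2.7/2)×(2.72 − 1.6)² = 1.35×1.12² = 1.68 mA.
V_DS = V_DD − I_D·R_D = 10 − 1.68×3.9 = 3.45 V.
Saturation requires V_DS ≥ V_GS − V_t = 1.12 V; 3.45 ≥ 1.12 ✓.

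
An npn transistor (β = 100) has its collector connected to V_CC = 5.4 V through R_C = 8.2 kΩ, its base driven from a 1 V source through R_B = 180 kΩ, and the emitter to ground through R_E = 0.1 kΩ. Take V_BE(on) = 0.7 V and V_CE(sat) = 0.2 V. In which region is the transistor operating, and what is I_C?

active; I_C ≈ 0.16 mA

Assume active. Base-emitter loop: I_B = (V_BB − V_BE)/(R_B + (β+1)R_E) = (1 − 0.7)/(180 + 101×0.1) = 0.00158 mA.
I_C = β·I_B = 100×0.00158 = 0.158 mA.
V_CE = V_CC − I_C·R_C − I_E·R_E = 5.4 − 0.158×8.2 − 0.159×0.1 = 4.09 V > V_CE(sat), so the active-region assumption holds.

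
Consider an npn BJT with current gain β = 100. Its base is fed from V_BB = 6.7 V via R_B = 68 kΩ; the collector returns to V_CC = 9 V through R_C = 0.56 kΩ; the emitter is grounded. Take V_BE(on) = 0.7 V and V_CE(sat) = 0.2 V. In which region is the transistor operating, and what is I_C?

active; I_C ≈ 8.8 mA

Assume active. Base-emitter loop: I_B = (V_BB − V_BE)/R_B = (6.7 − 0.7)/68 = 0.0882 mA.
I_C = β·I_B = 100×0.0882 = 8.82 mA.
V_CE = V_CC − I_C·R_C = 9 − 8.82×0.56 = 4.06 V > V_CE(sat), so the active-region assumption holds.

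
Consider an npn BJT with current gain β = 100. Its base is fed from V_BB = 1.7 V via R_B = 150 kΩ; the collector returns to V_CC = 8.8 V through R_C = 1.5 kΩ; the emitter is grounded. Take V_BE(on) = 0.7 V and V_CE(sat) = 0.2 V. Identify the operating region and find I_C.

active; I_C ≈ 0.67 mA

Assume active. Base-emitter loop: I_B = (V_BB − V_BE)/R_B = (1.7 − 0.7)/150 = 0.00667 mA.
I_C = β·I_B = 100×0.00667 = 0.667 mA.
V_CE = V_CC − I_C·R_C = 8.8 − 0.667×1.5 = 7.8 V > V_CE(sat), so the active-region assumption holds.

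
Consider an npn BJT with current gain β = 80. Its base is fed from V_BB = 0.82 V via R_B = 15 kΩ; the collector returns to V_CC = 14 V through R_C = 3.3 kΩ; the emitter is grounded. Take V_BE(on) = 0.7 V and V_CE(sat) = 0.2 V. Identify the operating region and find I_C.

Assume active. Base-emitter loop: I_B = (V_BB − V_BE)/R_B = (0.82 − 0.7)/15 = 0.008 mA.
I_C = β·I_B = 80×0.008 = 0.64 mA.
V_CE = V_CC − I_C·R_C = 14 − 0.64×3.3 = 11.9 V > V_CE(sat), so the active-region assumption holds.

active; I_C ≈ 0.64 mA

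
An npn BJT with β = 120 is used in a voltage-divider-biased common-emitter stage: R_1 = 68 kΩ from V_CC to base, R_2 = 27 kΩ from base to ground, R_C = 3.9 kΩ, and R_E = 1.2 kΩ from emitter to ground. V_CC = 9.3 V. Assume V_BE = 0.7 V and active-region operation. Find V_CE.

V_CE ≈ 2.1 V

Thevenize the base divider: V_Th = V_CC·R_2/(R_1+R_2) = 9.3×27/95 = 2.64 V, R_Th = R_1‖R_2 = 19.3 kΩ.
Base-emitter loop: V_Th = I_B·R_Th + V_BE + (β+1)I_B·R_E, so I_B = (2.64 − 0.7) / (19.3 + 121×1.2) = 0.0118 mA.
I_C = β·I_B = 120×0.0118 = 1.42 mA, and I_E = (β+1)I_B = 1.43 mA.
V_CE = V_CC − I_C·R_C − I_E·R_E = 9.3 − 1.42×3.9 − 1.43×1.2 = 2.06 V.
V_CE = 2.06 V > 0.2 V confirms active-region operation.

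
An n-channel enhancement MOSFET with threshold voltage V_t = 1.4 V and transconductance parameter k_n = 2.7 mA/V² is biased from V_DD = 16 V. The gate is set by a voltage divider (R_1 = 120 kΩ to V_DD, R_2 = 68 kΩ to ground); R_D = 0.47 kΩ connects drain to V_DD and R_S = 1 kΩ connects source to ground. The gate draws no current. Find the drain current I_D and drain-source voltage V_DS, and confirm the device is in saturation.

I_D ≈ 2.9 mA, V_DS ≈ 12 V

V_G = V_DD·R_2/(R_1+R_2) = 16×68/188 = 5.79 V.
Assume saturation: I_D = (k_n/2)(V_GS − V_t)² with V_GS = V_G − I_D·R_S = 5.79 − 1·I_D.
Substituting gives 1.35·I_D² − 12.8·I_D + 26 = 0, with roots I_D = 2.92 or 6.6 mA.
The root I_D = 6.6 mA gives V_GS = -0.811 V ≤ V_t, so take I_D = 2.92 mA.
Then V_GS = 2.87 V and V_DS = V_DD − I_D(R_D+R_S) = 16 − 2.92×1.47 = 11.7 V.
Saturation requires V_DS ≥ V_GS − V_t = 1.47 V; 11.7 ≥ 1.47 ✓.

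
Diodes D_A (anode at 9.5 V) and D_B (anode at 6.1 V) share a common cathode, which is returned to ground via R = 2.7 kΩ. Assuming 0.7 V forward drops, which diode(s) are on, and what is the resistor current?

Assume both conduct. Then node N would need to be at both 9.5−0.7 = 8.8 V and 6.1−0.7 = 5.4 V, which is impossible.
Assume only D_A conducts: V_N = 9.5 − 0.7 = 8.8 V, so I_R = 8.8/2.7 = 3.26 mA.
Check D_B: its anode-to-cathode voltage is 6.1 − 8.8 = -2.7 V < 0.7 V, so it is off. The assumption is consistent.

Only D_A conducts; I_R ≈ 3.3 mA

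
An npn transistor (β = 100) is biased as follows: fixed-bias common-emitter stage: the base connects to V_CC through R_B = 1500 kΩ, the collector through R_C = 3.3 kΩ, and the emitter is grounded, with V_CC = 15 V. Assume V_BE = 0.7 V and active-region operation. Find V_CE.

V_CE ≈ 12 V

Base loop: V_CC = I_B·R_B + V_BE, so I_B = (15 − 0.7)/1500 kΩ = 0.00953 mA.
In the active region I_C = β·I_B = 100 × 0.00953 = 0.953 mA.
Collector loop: V_CE = V_CC − I_C·R_C = 15 − 0.953×3.3 = 11.9 V.
Since V_CE = 11.9 V > V_CE(sat) ≈ 0.2 V, the transistor is in the active region as assumed.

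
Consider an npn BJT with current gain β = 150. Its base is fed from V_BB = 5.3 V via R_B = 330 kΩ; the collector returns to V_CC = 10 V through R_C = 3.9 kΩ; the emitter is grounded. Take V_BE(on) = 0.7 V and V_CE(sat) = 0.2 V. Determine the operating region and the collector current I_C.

Assume active. Base-emitter loop: I_B = (V_BB − V_BE)/R_B = (5.3 − 0.7)/330 = 0.0139 mA.
I_C = β·I_B = 150×0.0139 = 2.09 mA.
V_CE = V_CC − I_C·R_C = 10 − 2.09×3.9 = 1.85 V > V_CE(sat), so the active-region assumption holds.

active; I_C ≈ 2.1 mA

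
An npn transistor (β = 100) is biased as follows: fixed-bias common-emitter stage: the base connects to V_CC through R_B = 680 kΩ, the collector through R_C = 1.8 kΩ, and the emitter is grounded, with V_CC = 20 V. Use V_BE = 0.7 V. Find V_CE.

Base loop: V_CC = I_B·R_B + V_BE, so I_B = (20 − 0.7)/680 kΩ = 0.0284 mA.
In the active region I_C = β·I_B = 100 × 0.0284 = 2.84 mA.
Collector loop: V_CE = V_CC − I_C·R_C = 20 − 2.84×1.8 = 14.9 V.
Since V_CE = 14.9 V > V_CE(sat) ≈ 0.2 V, the transistor is in the active region as assumed.

V_CE ≈ 15 V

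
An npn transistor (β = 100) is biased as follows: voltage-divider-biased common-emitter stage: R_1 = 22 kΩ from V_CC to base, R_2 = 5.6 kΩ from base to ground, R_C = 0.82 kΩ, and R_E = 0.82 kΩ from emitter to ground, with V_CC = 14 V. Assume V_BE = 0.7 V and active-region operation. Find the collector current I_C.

Thevenize the base divider: V_Th = V_CC·R_2/(R_1+R_2) = 14×5.6/27.6 = 2.84 V, R_Th = R_1‖R_2 = 4.46 kΩ.
Base-emitter loop: V_Th = I_B·R_Th + V_BE + (β+1)I_B·R_E, so I_B = (2.84 − 0.7) / (4.46 + 101×0.82) = 0.0245 mA.
I_C = β·I_B = 100×0.0245 = 2.45 mA, and I_E = (β+1)I_B = 2.48 mA.
V_CE = V_CC − I_C·R_C − I_E·R_E = 14 − 2.45×0.82 − 2.48×0.82 = 9.96 V.
V_CE = 9.96 V > 0.2 V confirms active-region operation.

I_C ≈ 2.5 mA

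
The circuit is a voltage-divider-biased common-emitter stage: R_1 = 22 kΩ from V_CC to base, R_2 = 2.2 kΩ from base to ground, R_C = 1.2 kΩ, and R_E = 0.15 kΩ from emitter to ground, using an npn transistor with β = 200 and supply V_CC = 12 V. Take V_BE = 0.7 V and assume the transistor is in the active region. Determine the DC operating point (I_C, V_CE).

I_C ≈ 2.4 mA, V_CE ≈ 8.7 V

Thevenize the base divider: V_Th = V_CC·R_2/(R_1+R_2) = 12×2.2/24.2 = 1.09 V, R_Th = R_1‖R_2 = 2 kΩ.
Base-emitter loop: V_Th = I_B·R_Th + V_BE + (β+1)I_B·R_E, so I_B = (1.09 − 0.7) / (2 + 201×0.15) = 0.0122 mA.
I_C = β·I_B = 200×0.0122 = 2.43 mA, and I_E = (β+1)I_B = 2.44 mA.
V_CE = V_CC − I_C·R_C − I_E·R_E = 12 − 2.43×1.2 − 2.44×0.15 = 8.72 V.
V_CE = 8.72 V > 0.2 V confirms active-region operation.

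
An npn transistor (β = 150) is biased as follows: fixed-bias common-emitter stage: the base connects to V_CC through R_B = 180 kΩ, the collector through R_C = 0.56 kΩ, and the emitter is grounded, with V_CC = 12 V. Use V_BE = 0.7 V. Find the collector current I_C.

Base loop: V_CC = I_B·R_B + V_BE, so I_B = (12 − 0.7)/180 kΩ = 0.0628 mA.
In the active region I_C = β·I_B = 150 × 0.0628 = 9.42 mA.
Collector loop: V_CE = V_CC − I_C·R_C = 12 − 9.42×0.56 = 6.73 V.
Since V_CE = 6.73 V > V_CE(sat) ≈ 0.2 V, the transistor is in the active region as assumed.

I_C ≈ 9.4 mA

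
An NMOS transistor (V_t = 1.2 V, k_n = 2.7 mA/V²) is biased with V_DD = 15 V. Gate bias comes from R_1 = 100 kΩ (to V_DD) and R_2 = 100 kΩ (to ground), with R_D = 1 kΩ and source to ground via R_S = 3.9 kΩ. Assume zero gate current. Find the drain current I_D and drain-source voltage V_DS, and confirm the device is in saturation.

V_G = V_DD·R_2/(R_1+R_2) = 15×100/200 = 7.5 V.
Assume saturation: I_D = (k_n/2)(V_GS − V_t)² with V_GS = V_G − I_D·R_S = 7.5 − 3.9·I_D.
Substituting gives 20.5·I_D² − 67.3·I_D + 53.6 = 0, with roots I_D = 1.36 or 1.92 mA.
The root I_D = 1.92 mA gives V_GS = 0.00704 V ≤ V_t, so take I_D = 1.36 mA.
Then V_GS = 2.2 V and V_DS = V_DD − I_D(R_D+R_S) = 15 − 1.36×4.9 = 8.34 V.
Saturation requires V_DS ≥ V_GS − V_t = 1 V; 8.34 ≥ 1 ✓.

I_D ≈ 1.4 mA, V_DS ≈ 8.3 V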